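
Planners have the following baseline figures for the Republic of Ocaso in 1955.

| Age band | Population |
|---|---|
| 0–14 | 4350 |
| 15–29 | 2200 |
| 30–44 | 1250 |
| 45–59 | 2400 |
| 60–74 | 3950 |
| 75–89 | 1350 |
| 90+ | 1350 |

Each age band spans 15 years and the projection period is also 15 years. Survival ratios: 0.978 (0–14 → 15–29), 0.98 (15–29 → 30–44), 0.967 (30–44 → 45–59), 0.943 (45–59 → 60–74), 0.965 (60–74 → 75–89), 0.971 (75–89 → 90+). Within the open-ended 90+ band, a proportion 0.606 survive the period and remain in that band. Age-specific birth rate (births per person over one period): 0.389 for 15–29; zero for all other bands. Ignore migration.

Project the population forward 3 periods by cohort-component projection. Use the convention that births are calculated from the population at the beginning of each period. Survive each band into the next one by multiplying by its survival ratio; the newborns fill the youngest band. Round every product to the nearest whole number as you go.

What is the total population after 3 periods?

Numbering the groups 1..7 from youngest to oldest:
Period 1:
Births: 2200 × 0.389 = 856
Group 2: 4350 × 0.978 = 4254
Group 3: 2200 × 0.98 = 2156
Group 4: 1250 × 0.967 = 1209
Group 5: 2400 × 0.943 = 2263
Group 6: 3950 × 0.965 = 3812
Group 7: 1350 × 0.971 + 1350 × 0.606 = 1311 + 818 = 2129
Population now: 0–14=856, 15–29=4254, 30–44=2156, 45–59=1209, 60–74=2263, 75–89=3812, 90+=2129
Period 2:
Births: 4254 × 0.389 = 1655
Group 2: 856 × 0.978 = 837
Group 3: 4254 × 0.98 = 4169
Group 4: 2156 × 0.967 = 2085
Group 5: 1209 × 0.943 = 1140
Group 6: 2263 × 0.965 = 2184
Group 7: 3812 × 0.971 + 2129 × 0.606 = 3701 + 1290 = 4991
Population now: 0–14=1655, 15–29=837, 30–44=4169, 45–59=2085, 60–74=1140, 75–89=2184, 90+=4991
Period 3:
Births: 837 × 0.389 = 326
Group 2: 1655 × 0.978 = 1619
Group 3: 837 × 0.98 = 820
Group 4: 4169 × 0.967 = 4031
Group 5: 2085 × 0.943 = 1966
Group 6: 1140 × 0.965 = 1100
Group 7: 2184 × 0.971 + 4991 × 0.606 = 2121 + 3025 = 5146
Population now: 0–14=326, 15–29=1619, 30–44=820, 45–59=4031, 60–74=1966, 75–89=1100, 90+=5146
Total after period 3: 326 + 1619 + 820 + 4031 + 1966 + 1100 + 5146 = 15008

15008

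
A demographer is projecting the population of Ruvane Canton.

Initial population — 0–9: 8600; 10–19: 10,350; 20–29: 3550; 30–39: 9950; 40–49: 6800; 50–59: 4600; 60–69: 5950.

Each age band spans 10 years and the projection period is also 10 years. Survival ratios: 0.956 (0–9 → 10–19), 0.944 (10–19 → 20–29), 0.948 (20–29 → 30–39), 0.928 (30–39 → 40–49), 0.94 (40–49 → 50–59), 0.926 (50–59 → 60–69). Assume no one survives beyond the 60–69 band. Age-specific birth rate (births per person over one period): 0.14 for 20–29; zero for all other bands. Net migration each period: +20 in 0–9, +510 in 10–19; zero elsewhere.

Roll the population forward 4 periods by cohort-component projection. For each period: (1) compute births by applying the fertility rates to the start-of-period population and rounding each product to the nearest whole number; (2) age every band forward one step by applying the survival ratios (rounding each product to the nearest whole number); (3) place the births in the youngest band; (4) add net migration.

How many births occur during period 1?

497

(Bands numbered youngest = 1 to oldest = 7.)
Period 1.
Births: 3550 × 0.14 = 497
Band 2: 8600 × 0.956 = 8222
Band 3: 10350 × 0.944 = 9770
Band 4: 3550 × 0.948 = 3365
Band 5: 9950 × 0.928 = 9234
Band 6: 6800 × 0.94 = 6392
Band 7: 4600 × 0.926 = 4260
Net migration: Band 1 + 20 → 517; Band 2 + 510 → 8732
End of period: [517, 8732, 9770, 3365, 9234, 6392, 4260]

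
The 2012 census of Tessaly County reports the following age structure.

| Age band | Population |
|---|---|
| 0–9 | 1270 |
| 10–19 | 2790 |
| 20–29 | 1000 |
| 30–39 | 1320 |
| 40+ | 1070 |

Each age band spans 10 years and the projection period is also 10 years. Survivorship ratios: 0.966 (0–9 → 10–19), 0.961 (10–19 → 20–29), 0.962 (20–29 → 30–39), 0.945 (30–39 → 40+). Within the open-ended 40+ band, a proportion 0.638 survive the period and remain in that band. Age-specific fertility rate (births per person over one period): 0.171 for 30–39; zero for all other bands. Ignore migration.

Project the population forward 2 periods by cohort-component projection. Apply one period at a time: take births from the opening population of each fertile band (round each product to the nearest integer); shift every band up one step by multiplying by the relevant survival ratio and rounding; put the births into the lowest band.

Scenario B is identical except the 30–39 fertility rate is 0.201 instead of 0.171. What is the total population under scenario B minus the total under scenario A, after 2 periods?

Period 1:
Births: 1320 × 0.171 = 226
10–19: 1270 × 0.966 = 1227
20–29: 2790 × 0.961 = 2681
30–39: 1000 × 0.962 = 962
40+: 1320 × 0.945 + 1070 × 0.638 = 1247 + 683 = 1930
Giving 226 / 1227 / 2681 / 962 / 1930.
Period 2:
Births: 962 × 0.171 = 165
10–19: 226 × 0.966 = 218
20–29: 1227 × 0.961 = 1179
30–39: 2681 × 0.962 = 2579
40+: 962 × 0.945 + 1930 × 0.638 = 909 + 1231 = 2140
Giving 165 / 218 / 1179 / 2579 / 2140.
Scenario A total after 2 periods: 6281
Scenario B projection —
Period 1:
Births: 1320 × 0.201 = 265
10–19: 1270 × 0.966 = 1227
20–29: 2790 × 0.961 = 2681
30–39: 1000 × 0.962 = 962
40+: 1320 × 0.945 + 1070 × 0.638 = 1247 + 683 = 1930
Giving 265 / 1227 / 2681 / 962 / 1930.
Period 2:
Births: 962 × 0.201 = 193
10–19: 265 × 0.966 = 256
20–29: 1227 × 0.961 = 1179
30–39: 2681 × 0.962 = 2579
40+: 962 × 0.945 + 1930 × 0.638 = 909 + 1231 = 2140
Giving 193 / 256 / 1179 / 2579 / 2140.
Scenario B total after 2 periods: 6347
Difference B − A = 6347 − 6281 = 66

66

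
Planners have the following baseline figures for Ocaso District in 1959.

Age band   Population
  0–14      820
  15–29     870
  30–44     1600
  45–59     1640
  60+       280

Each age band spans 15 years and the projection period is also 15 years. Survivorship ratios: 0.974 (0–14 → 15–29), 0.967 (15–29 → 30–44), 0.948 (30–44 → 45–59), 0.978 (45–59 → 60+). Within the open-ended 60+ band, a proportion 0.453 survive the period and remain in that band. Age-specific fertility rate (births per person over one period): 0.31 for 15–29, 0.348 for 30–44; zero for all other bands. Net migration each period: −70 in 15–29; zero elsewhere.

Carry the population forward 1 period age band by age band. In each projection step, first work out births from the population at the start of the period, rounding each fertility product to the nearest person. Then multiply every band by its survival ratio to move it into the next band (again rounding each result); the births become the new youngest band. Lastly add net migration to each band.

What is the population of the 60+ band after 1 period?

1731

Period 1:
Births: 870 * 0.31 = 270  |  1600 * 0.348 = 557 → total 827
15–29: 820 * 0.974 = 799
30–44: 870 * 0.967 = 841
45–59: 1600 * 0.948 = 1517
60+: 1640 * 0.978 + 280 * 0.453 = 1604 + 127 = 1731
Net migration: 15–29 − 70 → 729
End of period: [827, 729, 841, 1517, 1731]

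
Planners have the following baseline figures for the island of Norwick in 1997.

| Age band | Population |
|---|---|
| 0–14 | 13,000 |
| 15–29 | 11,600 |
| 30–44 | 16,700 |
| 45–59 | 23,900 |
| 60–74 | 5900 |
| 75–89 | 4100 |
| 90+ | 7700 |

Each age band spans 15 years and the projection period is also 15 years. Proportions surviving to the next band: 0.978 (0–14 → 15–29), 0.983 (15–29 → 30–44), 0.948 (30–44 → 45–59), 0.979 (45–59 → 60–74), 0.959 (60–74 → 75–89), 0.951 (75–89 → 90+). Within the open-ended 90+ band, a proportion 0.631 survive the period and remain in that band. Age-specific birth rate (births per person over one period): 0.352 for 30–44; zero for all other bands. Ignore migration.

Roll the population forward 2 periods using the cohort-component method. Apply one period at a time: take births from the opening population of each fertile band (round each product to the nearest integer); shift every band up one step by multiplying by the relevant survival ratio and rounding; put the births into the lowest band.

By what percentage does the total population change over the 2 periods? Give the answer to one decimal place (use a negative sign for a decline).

Numbering the bands 1..7 from youngest to oldest:
[period 1]
Births: 16700 × 0.352 = 5878
Band 2: 13000 × 0.978 = 12714
Band 3: 11600 × 0.983 = 11403
Band 4: 16700 × 0.948 = 15832
Band 5: 23900 × 0.979 = 23398
Band 6: 5900 × 0.959 = 5658
Band 7: 4100 × 0.951 + 7700 × 0.631 = 3899 + 4859 = 8758
Population now: 0–14=5878, 15–29=12714, 30–44=11403, 45–59=15832, 60–74=23398, 75–89=5658, 90+=8758
[period 2]
Births: 11403 × 0.352 = 4014
Band 2: 5878 × 0.978 = 5749
Band 3: 12714 × 0.983 = 12498
Band 4: 11403 × 0.948 = 10810
Band 5: 15832 × 0.979 = 15500
Band 6: 23398 × 0.959 = 22439
Band 7: 5658 × 0.951 + 8758 × 0.631 = 5381 + 5526 = 10907
Population now: 0–14=4014, 15–29=5749, 30–44=12498, 45–59=10810, 60–74=15500, 75–89=22439, 90+=10907
Total: 82900 → 81917; change = -983; percentage change = -1.2%

-1.2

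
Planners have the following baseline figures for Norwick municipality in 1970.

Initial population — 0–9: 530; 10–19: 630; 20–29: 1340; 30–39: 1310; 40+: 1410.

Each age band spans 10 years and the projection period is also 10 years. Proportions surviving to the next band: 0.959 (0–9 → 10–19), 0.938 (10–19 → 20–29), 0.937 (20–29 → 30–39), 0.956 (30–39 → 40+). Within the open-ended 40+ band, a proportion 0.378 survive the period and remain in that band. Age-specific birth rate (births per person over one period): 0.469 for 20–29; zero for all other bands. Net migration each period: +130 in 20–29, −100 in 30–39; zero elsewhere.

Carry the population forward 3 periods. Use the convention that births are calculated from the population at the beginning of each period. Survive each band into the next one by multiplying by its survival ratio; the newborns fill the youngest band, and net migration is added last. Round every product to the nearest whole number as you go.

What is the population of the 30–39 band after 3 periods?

469

Call the groups 1 to 5, youngest first.
Period 1:
Births: 1340 × 0.469 = 628
Group 2: 530 × 0.959 = 508
Group 3: 630 × 0.938 = 591
Group 4: 1340 × 0.937 = 1256
Group 5: 1310 × 0.956 + 1410 × 0.378 = 1252 + 533 = 1785
Net migration: Group 3 + 130 → 721; Group 4 − 100 → 1156
Population now: 0–9=628, 10–19=508, 20–29=721, 30–39=1156, 40+=1785
Period 2:
Births: 721 × 0.469 = 338
Group 2: 628 × 0.959 = 602
Group 3: 508 × 0.938 = 477
Group 4: 721 × 0.937 = 676
Group 5: 1156 × 0.956 + 1785 × 0.378 = 1105 + 675 = 1780
Net migration: Group 3 + 130 → 607; Group 4 − 100 → 576
Population now: 0–9=338, 10–19=602, 20–29=607, 30–39=576, 40+=1780
Period 3:
Births: 607 × 0.469 = 285
Group 2: 338 × 0.959 = 324
Group 3: 602 × 0.938 = 565
Group 4: 607 × 0.937 = 569
Group 5: 576 × 0.956 + 1780 × 0.378 = 551 + 673 = 1224
Net migration: Group 3 + 130 → 695; Group 4 − 100 → 469
Population now: 0–9=285, 10–19=324, 20–29=695, 30–39=469, 40+=1224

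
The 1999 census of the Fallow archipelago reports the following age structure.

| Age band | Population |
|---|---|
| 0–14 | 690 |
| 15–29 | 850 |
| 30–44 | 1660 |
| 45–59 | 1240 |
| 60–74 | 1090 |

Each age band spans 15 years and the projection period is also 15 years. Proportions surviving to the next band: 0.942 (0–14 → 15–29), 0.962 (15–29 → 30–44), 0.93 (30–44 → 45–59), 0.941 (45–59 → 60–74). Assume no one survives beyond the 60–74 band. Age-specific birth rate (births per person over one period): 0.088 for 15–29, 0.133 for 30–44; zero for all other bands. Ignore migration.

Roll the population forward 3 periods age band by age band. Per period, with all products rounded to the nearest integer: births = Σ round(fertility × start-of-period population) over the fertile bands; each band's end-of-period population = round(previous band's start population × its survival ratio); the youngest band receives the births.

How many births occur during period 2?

166

(Groups numbered youngest = 1 to oldest = 5.)
— Period 1 —
Births: 850 × 0.088 = 75  |  1660 × 0.133 = 221 ⇒ total 296
Group 2: 690 × 0.942 = 650
Group 3: 850 × 0.962 = 818
Group 4: 1660 × 0.93 = 1544
Group 5: 1240 × 0.941 = 1167
→ [296, 650, 818, 1544, 1167]
— Period 2 —
Births: 650 × 0.088 = 57  |  818 × 0.133 = 109 ⇒ total 166
Group 2: 296 × 0.942 = 279
Group 3: 650 × 0.962 = 625
Group 4: 818 × 0.93 = 761
Group 5: 1544 × 0.941 = 1453
→ [166, 279, 625, 761, 1453]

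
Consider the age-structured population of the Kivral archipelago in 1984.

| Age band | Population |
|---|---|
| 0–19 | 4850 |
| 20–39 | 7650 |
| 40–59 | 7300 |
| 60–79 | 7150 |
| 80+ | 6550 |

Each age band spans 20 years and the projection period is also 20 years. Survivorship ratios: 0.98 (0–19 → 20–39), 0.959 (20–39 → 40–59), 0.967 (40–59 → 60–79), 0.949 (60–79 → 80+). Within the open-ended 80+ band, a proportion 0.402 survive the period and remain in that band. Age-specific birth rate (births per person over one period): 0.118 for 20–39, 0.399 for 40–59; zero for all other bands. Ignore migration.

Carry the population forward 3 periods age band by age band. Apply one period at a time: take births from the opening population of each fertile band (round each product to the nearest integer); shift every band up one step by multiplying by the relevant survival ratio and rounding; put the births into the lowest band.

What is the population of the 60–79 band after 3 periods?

Numbering the bands 1..5 from youngest to oldest:
Period 1.
Births: 7650 * 0.118 = 903, 7300 * 0.399 = 2913 ⇒ total 3816
Band 2: 4850 * 0.98 = 4753
Band 3: 7650 * 0.959 = 7336
Band 4: 7300 * 0.967 = 7059
Band 5: 7150 * 0.949 + 6550 * 0.402 = 6785 + 2633 = 9418
End of period: [3816, 4753, 7336, 7059, 9418]
Period 2.
Births: 4753 * 0.118 = 561, 7336 * 0.399 = 2927 ⇒ total 3488
Band 2: 3816 * 0.98 = 3740
Band 3: 4753 * 0.959 = 4558
Band 4: 7336 * 0.967 = 7094
Band 5: 7059 * 0.949 + 9418 * 0.402 = 6699 + 3786 = 10485
End of period: [3488, 3740, 4558, 7094, 10485]
Period 3.
Births: 3740 * 0.118 = 441, 4558 * 0.399 = 1819 ⇒ total 2260
Band 2: 3488 * 0.98 = 3418
Band 3: 3740 * 0.959 = 3587
Band 4: 4558 * 0.967 = 4408
Band 5: 7094 * 0.949 + 10485 * 0.402 = 6732 + 4215 = 10947
End of period: [2260, 3418, 3587, 4408, 10947]

4408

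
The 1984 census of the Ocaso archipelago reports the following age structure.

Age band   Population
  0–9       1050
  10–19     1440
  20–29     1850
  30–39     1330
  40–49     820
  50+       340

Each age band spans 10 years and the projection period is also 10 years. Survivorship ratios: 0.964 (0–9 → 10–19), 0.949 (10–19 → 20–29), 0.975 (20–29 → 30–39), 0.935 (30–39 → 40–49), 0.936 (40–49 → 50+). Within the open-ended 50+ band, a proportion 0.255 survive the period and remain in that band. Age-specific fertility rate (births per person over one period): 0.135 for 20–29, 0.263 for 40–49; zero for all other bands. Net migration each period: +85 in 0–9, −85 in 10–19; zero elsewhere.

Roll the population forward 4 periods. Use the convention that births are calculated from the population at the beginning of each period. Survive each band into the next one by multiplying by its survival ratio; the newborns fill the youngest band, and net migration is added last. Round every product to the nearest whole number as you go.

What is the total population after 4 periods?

4348

Period 1:
Births: 1850 * 0.135 = 250  |  820 * 0.263 = 216 ⇒ total 466
10–19: 1050 * 0.964 = 1012
20–29: 1440 * 0.949 = 1367
30–39: 1850 * 0.975 = 1804
40–49: 1330 * 0.935 = 1244
50+: 820 * 0.936 + 340 * 0.255 = 768 + 87 = 855
Net migration: 0–9 + 85 → 551; 10–19 − 85 → 927
End of period: [551, 927, 1367, 1804, 1244, 855]
Period 2:
Births: 1367 * 0.135 = 185  |  1244 * 0.263 = 327 ⇒ total 512
10–19: 551 * 0.964 = 531
20–29: 927 * 0.949 = 880
30–39: 1367 * 0.975 = 1333
40–49: 1804 * 0.935 = 1687
50+: 1244 * 0.936 + 855 * 0.255 = 1164 + 218 = 1382
Net migration: 0–9 + 85 → 597; 10–19 − 85 → 446
End of period: [597, 446, 880, 1333, 1687, 1382]
Period 3:
Births: 880 * 0.135 = 119  |  1687 * 0.263 = 444 ⇒ total 563
10–19: 597 * 0.964 = 576
20–29: 446 * 0.949 = 423
30–39: 880 * 0.975 = 858
40–49: 1333 * 0.935 = 1246
50+: 1687 * 0.936 + 1382 * 0.255 = 1579 + 352 = 1931
Net migration: 0–9 + 85 → 648; 10–19 − 85 → 491
End of period: [648, 491, 423, 858, 1246, 1931]
Period 4:
Births: 423 * 0.135 = 57  |  1246 * 0.263 = 328 ⇒ total 385
10–19: 648 * 0.964 = 625
20–29: 491 * 0.949 = 466
30–39: 423 * 0.975 = 412
40–49: 858 * 0.935 = 802
50+: 1246 * 0.936 + 1931 * 0.255 = 1166 + 492 = 1658
Net migration: 0–9 + 85 → 470; 10–19 − 85 → 540
End of period: [470, 540, 466, 412, 802, 1658]
Total after period 4: 470 + 540 + 466 + 412 + 802 + 1658 = 4348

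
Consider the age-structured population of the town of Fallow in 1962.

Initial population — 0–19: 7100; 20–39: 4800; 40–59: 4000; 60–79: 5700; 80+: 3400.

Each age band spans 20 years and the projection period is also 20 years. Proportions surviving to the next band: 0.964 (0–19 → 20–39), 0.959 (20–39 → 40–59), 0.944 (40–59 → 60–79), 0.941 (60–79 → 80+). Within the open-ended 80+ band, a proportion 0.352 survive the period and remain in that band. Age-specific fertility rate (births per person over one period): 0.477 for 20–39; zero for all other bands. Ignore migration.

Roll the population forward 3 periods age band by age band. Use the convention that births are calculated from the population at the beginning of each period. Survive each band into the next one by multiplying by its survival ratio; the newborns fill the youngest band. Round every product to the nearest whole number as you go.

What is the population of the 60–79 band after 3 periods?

6195

Period 1.
Births: 4800 × 0.477 = 2290
20–39: 7100 × 0.964 = 6844
40–59: 4800 × 0.959 = 4603
60–79: 4000 × 0.944 = 3776
80+: 5700 × 0.941 + 3400 × 0.352 = 5364 + 1197 = 6561
Population now: 0–19=2290, 20–39=6844, 40–59=4603, 60–79=3776, 80+=6561
Period 2.
Births: 6844 × 0.477 = 3265
20–39: 2290 × 0.964 = 2208
40–59: 6844 × 0.959 = 6563
60–79: 4603 × 0.944 = 4345
80+: 3776 × 0.941 + 6561 × 0.352 = 3553 + 2309 = 5862
Population now: 0–19=3265, 20–39=2208, 40–59=6563, 60–79=4345, 80+=5862
Period 3.
Births: 2208 × 0.477 = 1053
20–39: 3265 × 0.964 = 3147
40–59: 2208 × 0.959 = 2117
60–79: 6563 × 0.944 = 6195
80+: 4345 × 0.941 + 5862 × 0.352 = 4089 + 2063 = 6152
Population now: 0–19=1053, 20–39=3147, 40–59=2117, 60–79=6195, 80+=6152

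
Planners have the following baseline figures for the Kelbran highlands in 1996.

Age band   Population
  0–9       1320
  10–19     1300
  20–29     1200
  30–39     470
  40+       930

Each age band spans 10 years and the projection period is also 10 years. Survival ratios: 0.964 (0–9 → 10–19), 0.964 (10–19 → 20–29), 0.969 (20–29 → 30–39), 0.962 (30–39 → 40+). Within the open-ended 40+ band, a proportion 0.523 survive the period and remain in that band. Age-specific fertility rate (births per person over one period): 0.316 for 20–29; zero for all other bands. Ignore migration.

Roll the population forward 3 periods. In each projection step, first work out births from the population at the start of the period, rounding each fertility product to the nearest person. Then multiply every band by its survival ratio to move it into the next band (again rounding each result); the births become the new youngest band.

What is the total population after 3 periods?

(Bands numbered youngest = 1 to oldest = 5.)
After projecting period 1:
Births: 1200 × 0.316 = 379
Band 2: 1320 × 0.964 = 1272
Band 3: 1300 × 0.964 = 1253
Band 4: 1200 × 0.969 = 1163
Band 5: 470 × 0.962 + 930 × 0.523 = 452 + 486 = 938
End of period: [379, 1272, 1253, 1163, 938]
After projecting period 2:
Births: 1253 × 0.316 = 396
Band 2: 379 × 0.964 = 365
Band 3: 1272 × 0.964 = 1226
Band 4: 1253 × 0.969 = 1214
Band 5: 1163 × 0.962 + 938 × 0.523 = 1119 + 491 = 1610
End of period: [396, 365, 1226, 1214, 1610]
After projecting period 3:
Births: 1226 × 0.316 = 387
Band 2: 396 × 0.964 = 382
Band 3: 365 × 0.964 = 352
Band 4: 1226 × 0.969 = 1188
Band 5: 1214 × 0.962 + 1610 × 0.523 = 1168 + 842 = 2010
End of period: [387, 382, 352, 1188, 2010]
Total after period 3: 387 + 382 + 352 + 1188 + 2010 = 4319

4319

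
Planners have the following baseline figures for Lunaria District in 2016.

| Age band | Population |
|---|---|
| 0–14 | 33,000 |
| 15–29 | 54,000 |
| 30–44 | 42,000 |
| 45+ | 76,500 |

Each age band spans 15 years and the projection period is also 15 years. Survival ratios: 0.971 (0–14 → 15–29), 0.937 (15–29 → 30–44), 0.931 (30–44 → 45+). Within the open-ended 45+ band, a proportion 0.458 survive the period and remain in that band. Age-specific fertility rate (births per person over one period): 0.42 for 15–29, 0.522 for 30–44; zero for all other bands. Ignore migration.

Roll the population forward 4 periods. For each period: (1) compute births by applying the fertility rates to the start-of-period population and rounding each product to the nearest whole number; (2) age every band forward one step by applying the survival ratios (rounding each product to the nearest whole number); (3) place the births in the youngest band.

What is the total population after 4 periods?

174186

After projecting period 1:
Births: 54000 × 0.42 = 22680 ; 42000 × 0.522 = 21924 ⇒ total 44604
15–29: 33000 × 0.971 = 32043
30–44: 54000 × 0.937 = 50598
45+: 42000 × 0.931 + 76500 × 0.458 = 39102 + 35037 = 74139
Giving 44604 / 32043 / 50598 / 74139.
After projecting period 2:
Births: 32043 × 0.42 = 13458 ; 50598 × 0.522 = 26412 ⇒ total 39870
15–29: 44604 × 0.971 = 43310
30–44: 32043 × 0.937 = 30024
45+: 50598 × 0.931 + 74139 × 0.458 = 47107 + 33956 = 81063
Giving 39870 / 43310 / 30024 / 81063.
After projecting period 3:
Births: 43310 × 0.42 = 18190 ; 30024 × 0.522 = 15673 ⇒ total 33863
15–29: 39870 × 0.971 = 38714
30–44: 43310 × 0.937 = 40581
45+: 30024 × 0.931 + 81063 × 0.458 = 27952 + 37127 = 65079
Giving 33863 / 38714 / 40581 / 65079.
After projecting period 4:
Births: 38714 × 0.42 = 16260 ; 40581 × 0.522 = 21183 ⇒ total 37443
15–29: 33863 × 0.971 = 32881
30–44: 38714 × 0.937 = 36275
45+: 40581 × 0.931 + 65079 × 0.458 = 37781 + 29806 = 67587
Giving 37443 / 32881 / 36275 / 67587.
Total after period 4: 37443 + 32881 + 36275 + 67587 = 174186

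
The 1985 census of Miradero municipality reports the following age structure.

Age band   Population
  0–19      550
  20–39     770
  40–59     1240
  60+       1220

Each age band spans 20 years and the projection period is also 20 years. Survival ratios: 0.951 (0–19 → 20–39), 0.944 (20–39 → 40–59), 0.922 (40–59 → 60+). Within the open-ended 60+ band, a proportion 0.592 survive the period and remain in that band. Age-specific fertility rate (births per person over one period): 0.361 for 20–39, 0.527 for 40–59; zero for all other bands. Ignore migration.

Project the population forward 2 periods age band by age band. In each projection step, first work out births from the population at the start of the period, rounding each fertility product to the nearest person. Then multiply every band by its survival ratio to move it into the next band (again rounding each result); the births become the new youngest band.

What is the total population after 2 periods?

(Bands numbered youngest = 1 to oldest = 4.)
After projecting period 1:
Births: 770 × 0.361 = 278  |  1240 × 0.527 = 653 → total 931
Band 2: 550 × 0.951 = 523
Band 3: 770 × 0.944 = 727
Band 4: 1240 × 0.922 + 1220 × 0.592 = 1143 + 722 = 1865
Giving 931 / 523 / 727 / 1865.
After projecting period 2:
Births: 523 × 0.361 = 189  |  727 × 0.527 = 383 → total 572
Band 2: 931 × 0.951 = 885
Band 3: 523 × 0.944 = 494
Band 4: 727 × 0.922 + 1865 × 0.592 = 670 + 1104 = 1774
Giving 572 / 885 / 494 / 1774.
Total after period 2: 572 + 885 + 494 + 1774 = 3725

3725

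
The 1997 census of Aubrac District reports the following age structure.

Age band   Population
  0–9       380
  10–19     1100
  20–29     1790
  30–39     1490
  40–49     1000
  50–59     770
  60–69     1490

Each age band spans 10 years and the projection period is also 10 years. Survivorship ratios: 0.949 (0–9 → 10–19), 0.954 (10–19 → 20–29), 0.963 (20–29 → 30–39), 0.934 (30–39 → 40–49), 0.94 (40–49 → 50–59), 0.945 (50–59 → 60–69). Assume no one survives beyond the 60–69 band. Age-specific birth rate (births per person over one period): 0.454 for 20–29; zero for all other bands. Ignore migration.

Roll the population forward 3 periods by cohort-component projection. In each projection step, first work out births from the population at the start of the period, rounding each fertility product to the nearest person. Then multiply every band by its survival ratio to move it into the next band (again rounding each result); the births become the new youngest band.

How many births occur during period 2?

Call the groups 1 to 7, youngest first.
Period 1.
Births: 1790 * 0.454 = 813
Group 2: 380 * 0.949 = 361
Group 3: 1100 * 0.954 = 1049
Group 4: 1790 * 0.963 = 1724
Group 5: 1490 * 0.934 = 1392
Group 6: 1000 * 0.94 = 940
Group 7: 770 * 0.945 = 728
Population now: 0–9=813, 10–19=361, 20–29=1049, 30–39=1724, 40–49=1392, 50–59=940, 60–69=728
Period 2.
Births: 1049 * 0.454 = 476
Group 2: 813 * 0.949 = 772
Group 3: 361 * 0.954 = 344
Group 4: 1049 * 0.963 = 1010
Group 5: 1724 * 0.934 = 1610
Group 6: 1392 * 0.94 = 1308
Group 7: 940 * 0.945 = 888
Population now: 0–9=476, 10–19=772, 20–29=344, 30–39=1010, 40–49=1610, 50–59=1308, 60–69=888

476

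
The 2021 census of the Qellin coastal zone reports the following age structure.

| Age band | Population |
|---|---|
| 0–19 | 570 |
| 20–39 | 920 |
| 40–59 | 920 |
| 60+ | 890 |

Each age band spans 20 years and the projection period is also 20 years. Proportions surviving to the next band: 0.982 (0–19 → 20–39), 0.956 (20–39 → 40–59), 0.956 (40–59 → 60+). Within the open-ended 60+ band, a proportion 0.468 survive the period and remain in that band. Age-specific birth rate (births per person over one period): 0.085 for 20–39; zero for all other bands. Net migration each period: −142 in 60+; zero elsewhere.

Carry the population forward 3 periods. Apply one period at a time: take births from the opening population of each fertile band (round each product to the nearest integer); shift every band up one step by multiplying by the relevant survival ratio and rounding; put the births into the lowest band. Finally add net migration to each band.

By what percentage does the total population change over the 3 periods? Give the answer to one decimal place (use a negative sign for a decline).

Call the bands 1 to 4, youngest first.
Period 1.
Births: 920 * 0.085 = 78
Band 2: 570 * 0.982 = 560
Band 3: 920 * 0.956 = 880
Band 4: 920 * 0.956 + 890 * 0.468 = 880 + 417 = 1297
Net migration: Band 4 − 142 → 1155
Population now: 0–19=78, 20–39=560, 40–59=880, 60+=1155
Period 2.
Births: 560 * 0.085 = 48
Band 2: 78 * 0.982 = 77
Band 3: 560 * 0.956 = 535
Band 4: 880 * 0.956 + 1155 * 0.468 = 841 + 541 = 1382
Net migration: Band 4 − 142 → 1240
Population now: 0–19=48, 20–39=77, 40–59=535, 60+=1240
Period 3.
Births: 77 * 0.085 = 7
Band 2: 48 * 0.982 = 47
Band 3: 77 * 0.956 = 74
Band 4: 535 * 0.956 + 1240 * 0.468 = 511 + 580 = 1091
Net migration: Band 4 − 142 → 949
Population now: 0–19=7, 20–39=47, 40–59=74, 60+=949
Total: 3300 → 1077; change = -2223; percentage change = -67.4%

-67.4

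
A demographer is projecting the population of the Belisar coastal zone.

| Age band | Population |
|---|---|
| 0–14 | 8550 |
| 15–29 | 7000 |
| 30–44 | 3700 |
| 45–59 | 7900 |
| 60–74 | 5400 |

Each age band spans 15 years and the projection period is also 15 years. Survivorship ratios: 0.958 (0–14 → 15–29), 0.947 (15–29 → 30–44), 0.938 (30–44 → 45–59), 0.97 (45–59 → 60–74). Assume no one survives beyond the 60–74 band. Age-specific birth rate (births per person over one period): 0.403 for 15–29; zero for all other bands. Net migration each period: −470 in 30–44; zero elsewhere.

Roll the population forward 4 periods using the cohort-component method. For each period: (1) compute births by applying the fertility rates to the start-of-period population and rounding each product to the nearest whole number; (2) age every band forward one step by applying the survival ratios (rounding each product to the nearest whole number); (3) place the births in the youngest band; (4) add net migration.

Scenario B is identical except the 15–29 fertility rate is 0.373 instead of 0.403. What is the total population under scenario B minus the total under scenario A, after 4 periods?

(Groups numbered youngest = 1 to oldest = 5.)
Period 1:
Births: 7000 × 0.403 = 2821
Group 2: 8550 × 0.958 = 8191
Group 3: 7000 × 0.947 = 6629
Group 4: 3700 × 0.938 = 3471
Group 5: 7900 × 0.97 = 7663
Net migration: Group 3 − 470 → 6159
→ [2821, 8191, 6159, 3471, 7663]
Period 2:
Births: 8191 × 0.403 = 3301
Group 2: 2821 × 0.958 = 2703
Group 3: 8191 × 0.947 = 7757
Group 4: 6159 × 0.938 = 5777
Group 5: 3471 × 0.97 = 3367
Net migration: Group 3 − 470 → 7287
→ [3301, 2703, 7287, 5777, 3367]
Period 3:
Births: 2703 × 0.403 = 1089
Group 2: 3301 × 0.958 = 3162
Group 3: 2703 × 0.947 = 2560
Group 4: 7287 × 0.938 = 6835
Group 5: 5777 × 0.97 = 5604
Net migration: Group 3 − 470 → 2090
→ [1089, 3162, 2090, 6835, 5604]
Period 4:
Births: 3162 × 0.403 = 1274
Group 2: 1089 × 0.958 = 1043
Group 3: 3162 × 0.947 = 2994
Group 4: 2090 × 0.938 = 1960
Group 5: 6835 × 0.97 = 6630
Net migration: Group 3 − 470 → 2524
→ [1274, 1043, 2524, 1960, 6630]
Scenario A total after 4 periods: 13431
Scenario B projection —
Period 1:
Births: 7000 × 0.373 = 2611
Group 2: 8550 × 0.958 = 8191
Group 3: 7000 × 0.947 = 6629
Group 4: 3700 × 0.938 = 3471
Group 5: 7900 × 0.97 = 7663
Net migration: Group 3 − 470 → 6159
→ [2611, 8191, 6159, 3471, 7663]
Period 2:
Births: 8191 × 0.373 = 3055
Group 2: 2611 × 0.958 = 2501
Group 3: 8191 × 0.947 = 7757
Group 4: 6159 × 0.938 = 5777
Group 5: 3471 × 0.97 = 3367
Net migration: Group 3 − 470 → 7287
→ [3055, 2501, 7287, 5777, 3367]
Period 3:
Births: 2501 × 0.373 = 933
Group 2: 3055 × 0.958 = 2927
Group 3: 2501 × 0.947 = 2368
Group 4: 7287 × 0.938 = 6835
Group 5: 5777 × 0.97 = 5604
Net migration: Group 3 − 470 → 1898
→ [933, 2927, 1898, 6835, 5604]
Period 4:
Births: 2927 × 0.373 = 1092
Group 2: 933 × 0.958 = 894
Group 3: 2927 × 0.947 = 2772
Group 4: 1898 × 0.938 = 1780
Group 5: 6835 × 0.97 = 6630
Net migration: Group 3 − 470 → 2302
→ [1092, 894, 2302, 1780, 6630]
Scenario B total after 4 periods: 12698
Difference B − A = 12698 − 13431 = -733

-733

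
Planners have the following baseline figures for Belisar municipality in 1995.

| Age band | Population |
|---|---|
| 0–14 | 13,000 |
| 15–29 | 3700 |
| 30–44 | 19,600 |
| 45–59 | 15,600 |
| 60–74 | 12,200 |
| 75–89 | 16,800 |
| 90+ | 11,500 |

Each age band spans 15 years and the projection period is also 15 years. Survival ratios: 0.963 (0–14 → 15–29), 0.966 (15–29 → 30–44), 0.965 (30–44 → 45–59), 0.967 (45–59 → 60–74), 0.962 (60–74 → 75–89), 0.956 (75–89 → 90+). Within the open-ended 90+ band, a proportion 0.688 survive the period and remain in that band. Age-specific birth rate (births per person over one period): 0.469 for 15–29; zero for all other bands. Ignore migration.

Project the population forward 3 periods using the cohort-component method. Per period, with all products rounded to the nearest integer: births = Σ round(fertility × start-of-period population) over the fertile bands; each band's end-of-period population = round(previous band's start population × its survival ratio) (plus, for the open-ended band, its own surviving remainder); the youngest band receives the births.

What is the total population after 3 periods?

[period 1]
Births: 3700 × 0.469 = 1735
15–29: 13000 × 0.963 = 12519
30–44: 3700 × 0.966 = 3574
45–59: 19600 × 0.965 = 18914
60–74: 15600 × 0.967 = 15085
75–89: 12200 × 0.962 = 11736
90+: 16800 × 0.956 + 11500 × 0.688 = 16061 + 7912 = 23973
→ [1735, 12519, 3574, 18914, 15085, 11736, 23973]
[period 2]
Births: 12519 × 0.469 = 5871
15–29: 1735 × 0.963 = 1671
30–44: 12519 × 0.966 = 12093
45–59: 3574 × 0.965 = 3449
60–74: 18914 × 0.967 = 18290
75–89: 15085 × 0.962 = 14512
90+: 11736 × 0.956 + 23973 × 0.688 = 11220 + 16493 = 27713
→ [5871, 1671, 12093, 3449, 18290, 14512, 27713]
[period 3]
Births: 1671 × 0.469 = 784
15–29: 5871 × 0.963 = 5654
30–44: 1671 × 0.966 = 1614
45–59: 12093 × 0.965 = 11670
60–74: 3449 × 0.967 = 3335
75–89: 18290 × 0.962 = 17595
90+: 14512 × 0.956 + 27713 × 0.688 = 13873 + 19067 = 32940
→ [784, 5654, 1614, 11670, 3335, 17595, 32940]
Total after period 3: 784 + 5654 + 1614 + 11670 + 3335 + 17595 + 32940 = 73592

73592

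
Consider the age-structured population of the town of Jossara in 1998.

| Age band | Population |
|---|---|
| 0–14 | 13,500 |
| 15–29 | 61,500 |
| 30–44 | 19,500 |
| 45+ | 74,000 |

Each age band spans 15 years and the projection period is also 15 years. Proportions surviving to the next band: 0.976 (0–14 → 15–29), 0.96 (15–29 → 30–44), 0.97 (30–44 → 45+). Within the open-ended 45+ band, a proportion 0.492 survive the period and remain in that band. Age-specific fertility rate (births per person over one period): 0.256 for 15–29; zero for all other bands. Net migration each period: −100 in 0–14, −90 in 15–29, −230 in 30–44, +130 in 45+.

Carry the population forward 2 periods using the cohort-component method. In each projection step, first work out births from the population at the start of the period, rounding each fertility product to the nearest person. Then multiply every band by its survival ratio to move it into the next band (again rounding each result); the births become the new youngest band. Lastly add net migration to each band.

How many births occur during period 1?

15744

After projecting period 1:
Births: 61500 * 0.256 = 15744
15–29: 13500 * 0.976 = 13176
30–44: 61500 * 0.96 = 59040
45+: 19500 * 0.97 + 74000 * 0.492 = 18915 + 36408 = 55323
Net migration: 0–14 − 100 → 15644; 15–29 − 90 → 13086; 30–44 − 230 → 58810; 45+ + 130 → 55453
End of period: [15644, 13086, 58810, 55453]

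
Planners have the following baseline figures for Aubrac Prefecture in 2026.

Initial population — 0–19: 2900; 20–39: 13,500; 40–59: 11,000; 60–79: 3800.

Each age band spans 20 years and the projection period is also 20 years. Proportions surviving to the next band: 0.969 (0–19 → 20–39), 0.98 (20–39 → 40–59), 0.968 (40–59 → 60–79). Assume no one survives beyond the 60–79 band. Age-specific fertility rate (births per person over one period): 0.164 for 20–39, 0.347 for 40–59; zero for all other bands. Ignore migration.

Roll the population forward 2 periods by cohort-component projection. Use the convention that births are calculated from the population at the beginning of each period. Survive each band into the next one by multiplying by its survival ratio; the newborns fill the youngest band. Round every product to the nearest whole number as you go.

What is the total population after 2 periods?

26457

[period 1]
Births: 13500 * 0.164 = 2214 ; 11000 * 0.347 = 3817 — total 6031
20–39: 2900 * 0.969 = 2810
40–59: 13500 * 0.98 = 13230
60–79: 11000 * 0.968 = 10648
Population now: 0–19=6031, 20–39=2810, 40–59=13230, 60–79=10648
[period 2]
Births: 2810 * 0.164 = 461 ; 13230 * 0.347 = 4591 — total 5052
20–39: 6031 * 0.969 = 5844
40–59: 2810 * 0.98 = 2754
60–79: 13230 * 0.968 = 12807
Population now: 0–19=5052, 20–39=5844, 40–59=2754, 60–79=12807
Total after period 2: 5052 + 5844 + 2754 + 12807 = 26457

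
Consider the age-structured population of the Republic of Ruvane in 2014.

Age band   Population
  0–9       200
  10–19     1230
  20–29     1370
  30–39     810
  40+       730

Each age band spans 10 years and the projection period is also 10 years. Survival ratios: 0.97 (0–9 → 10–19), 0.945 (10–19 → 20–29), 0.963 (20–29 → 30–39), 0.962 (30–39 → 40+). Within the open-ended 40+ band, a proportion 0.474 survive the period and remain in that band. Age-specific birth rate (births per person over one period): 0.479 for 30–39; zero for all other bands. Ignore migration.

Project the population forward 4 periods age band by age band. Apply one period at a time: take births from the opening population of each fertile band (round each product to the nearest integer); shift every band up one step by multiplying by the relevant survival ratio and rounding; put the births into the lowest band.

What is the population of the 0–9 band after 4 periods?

84

(Bands numbered youngest = 1 to oldest = 5.)
After projecting period 1:
Births: 810 × 0.479 = 388
Band 2: 200 × 0.97 = 194
Band 3: 1230 × 0.945 = 1162
Band 4: 1370 × 0.963 = 1319
Band 5: 810 × 0.962 + 730 × 0.474 = 779 + 346 = 1125
Giving 388 / 194 / 1162 / 1319 / 1125.
After projecting period 2:
Births: 1319 × 0.479 = 632
Band 2: 388 × 0.97 = 376
Band 3: 194 × 0.945 = 183
Band 4: 1162 × 0.963 = 1119
Band 5: 1319 × 0.962 + 1125 × 0.474 = 1269 + 533 = 1802
Giving 632 / 376 / 183 / 1119 / 1802.
After projecting period 3:
Births: 1119 × 0.479 = 536
Band 2: 632 × 0.97 = 613
Band 3: 376 × 0.945 = 355
Band 4: 183 × 0.963 = 176
Band 5: 1119 × 0.962 + 1802 × 0.474 = 1076 + 854 = 1930
Giving 536 / 613 / 355 / 176 / 1930.
After projecting period 4:
Births: 176 × 0.479 = 84
Band 2: 536 × 0.97 = 520
Band 3: 613 × 0.945 = 579
Band 4: 355 × 0.963 = 342
Band 5: 176 × 0.962 + 1930 × 0.474 = 169 + 915 = 1084
Giving 84 / 520 / 579 / 342 / 1084.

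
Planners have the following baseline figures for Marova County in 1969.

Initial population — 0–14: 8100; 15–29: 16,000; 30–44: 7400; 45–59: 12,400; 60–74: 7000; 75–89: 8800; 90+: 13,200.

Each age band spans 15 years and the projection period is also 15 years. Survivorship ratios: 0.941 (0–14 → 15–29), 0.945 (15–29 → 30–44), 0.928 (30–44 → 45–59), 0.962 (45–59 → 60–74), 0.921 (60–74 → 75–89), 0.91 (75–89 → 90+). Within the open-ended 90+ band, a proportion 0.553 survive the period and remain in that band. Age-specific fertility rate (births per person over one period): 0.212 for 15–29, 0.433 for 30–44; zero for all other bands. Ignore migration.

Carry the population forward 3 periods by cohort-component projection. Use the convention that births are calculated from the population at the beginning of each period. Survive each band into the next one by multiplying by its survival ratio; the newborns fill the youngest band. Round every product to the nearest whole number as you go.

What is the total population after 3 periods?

62172

[period 1]
Births: 16000 * 0.212 = 3392  |  7400 * 0.433 = 3204 → 6596
15–29: 8100 * 0.941 = 7622
30–44: 16000 * 0.945 = 15120
45–59: 7400 * 0.928 = 6867
60–74: 12400 * 0.962 = 11929
75–89: 7000 * 0.921 = 6447
90+: 8800 * 0.91 + 13200 * 0.553 = 8008 + 7300 = 15308
End of period: [6596, 7622, 15120, 6867, 11929, 6447, 15308]
[period 2]
Births: 7622 * 0.212 = 1616  |  15120 * 0.433 = 6547 → 8163
15–29: 6596 * 0.941 = 6207
30–44: 7622 * 0.945 = 7203
45–59: 15120 * 0.928 = 14031
60–74: 6867 * 0.962 = 6606
75–89: 11929 * 0.921 = 10987
90+: 6447 * 0.91 + 15308 * 0.553 = 5867 + 8465 = 14332
End of period: [8163, 6207, 7203, 14031, 6606, 10987, 14332]
[period 3]
Births: 6207 * 0.212 = 1316  |  7203 * 0.433 = 3119 → 4435
15–29: 8163 * 0.941 = 7681
30–44: 6207 * 0.945 = 5866
45–59: 7203 * 0.928 = 6684
60–74: 14031 * 0.962 = 13498
75–89: 6606 * 0.921 = 6084
90+: 10987 * 0.91 + 14332 * 0.553 = 9998 + 7926 = 17924
End of period: [4435, 7681, 5866, 6684, 13498, 6084, 17924]
Total after period 3: 4435 + 7681 + 5866 + 6684 + 13498 + 6084 + 17924 = 62172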